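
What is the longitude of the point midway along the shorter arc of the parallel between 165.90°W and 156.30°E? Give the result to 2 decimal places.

Signed shortest Δλ from -165.90° to +156.30° is -37.80°.
Midpoint longitude = -165.90° + (-37.80°)/2 = -165.90° − 18.90° = -184.80°.
Normalise into (−180°, 180°]: +175.20°.
(The naïve average (-165.90 + +156.30)/2 = -4.8° is on the wrong side of the globe.)

175.20°E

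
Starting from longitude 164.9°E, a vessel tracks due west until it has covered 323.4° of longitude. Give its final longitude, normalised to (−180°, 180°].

158.5°W

Start at +164.9°; shift −323.4° → -158.5°.
-158.5° already lies in (−180°, 180°].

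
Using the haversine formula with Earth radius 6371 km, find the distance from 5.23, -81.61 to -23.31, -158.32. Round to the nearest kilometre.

8892 km

Δλ = -158.32 − -81.61 = -76.71°.
Δφ = -23.31 − 5.23 = -28.54°.
a = sin²(Δφ/2) + cos φ₁ · cos φ₂ · sin²(Δλ/2) = 0.412916.
c = 2·atan2(√a, √(1−a)) = 1.39574 rad → d = 6371·c ≈ 8892.24 km.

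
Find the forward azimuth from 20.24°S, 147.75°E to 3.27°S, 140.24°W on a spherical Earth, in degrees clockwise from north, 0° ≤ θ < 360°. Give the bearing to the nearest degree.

Δλ = -140.24 − 147.75 = -287.99°; wrapped into (−180°, 180°]: 72.01°.
θ = atan2( sin Δλ · cos φ₂ , cos φ₁ · sin φ₂ − sin φ₁ · cos φ₂ · cos Δλ )
  = atan2(0.94956, 0.05315) = 86.796° → normalised to [0°, 360°): 86.796°.

87°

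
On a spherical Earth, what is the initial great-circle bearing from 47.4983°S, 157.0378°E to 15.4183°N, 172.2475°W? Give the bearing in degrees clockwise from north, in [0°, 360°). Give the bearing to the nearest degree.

32°

Δλ = -172.2475 − 157.0378 = -329.2853°; wrapped into (−180°, 180°]: 30.7147°.
θ = atan2( sin Δλ · cos φ₂ , cos φ₁ · sin φ₂ − sin φ₁ · cos φ₂ · cos Δλ )
  = atan2(0.49238, 0.79065) = 31.913° → normalised to [0°, 360°): 31.913°.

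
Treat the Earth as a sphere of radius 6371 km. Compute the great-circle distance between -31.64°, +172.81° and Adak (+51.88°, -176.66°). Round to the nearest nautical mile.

5045 nmi

Δλ = -176.66 − 172.81 = -349.47°; wrapped into (−180°, 180°]: 10.53°.
Δφ = 51.88 − -31.64 = 83.52°.
a = sin²(Δφ/2) + cos φ₁ · cos φ₂ · sin²(Δλ/2) = 0.447997.
c = 2·atan2(√a, √(1−a)) = 1.46660 rad → d = 6371·c ≈ 9343.72 km ≈ 5045.21 nmi.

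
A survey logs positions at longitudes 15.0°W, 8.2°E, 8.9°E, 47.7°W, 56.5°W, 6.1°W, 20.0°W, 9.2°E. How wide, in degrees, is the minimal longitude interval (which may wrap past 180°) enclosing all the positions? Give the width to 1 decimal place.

65.7°

Sort the longitudes: -56.5°, -47.7°, -20.0°, -15.0°, -6.1°, +8.2°, +8.9°, +9.2°.
Eastward gaps between consecutive values (wrapping around): 8.8°, 27.7°, 5.0°, 8.9°, 14.3°, 0.7°, 0.3°, 294.3°.
Largest gap = 294.3° ⇒ minimal covering band is its complement: 360° − 294.3° = 65.7°.
Band runs from -56.5° eastward to +9.2°.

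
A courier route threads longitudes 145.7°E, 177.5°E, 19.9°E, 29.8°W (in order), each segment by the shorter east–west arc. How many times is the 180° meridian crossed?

Leg 1: +145.7° → +177.5°, shortest Δλ = 31.8° (east) — does not cross 180°.
Leg 2: +177.5° → +19.9°, shortest Δλ = -157.6° (west) — does not cross 180°.
Leg 3: +19.9° → -29.8°, shortest Δλ = -49.7° (west) — does not cross 180°.
Total crossings: 0.

0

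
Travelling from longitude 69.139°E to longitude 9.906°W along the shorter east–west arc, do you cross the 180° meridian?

No

Signed shortest Δλ = ((-9.906 − 69.139 + 180) mod 360) − 180 = -79.045°.
Going west by 79.045° from +69.139° reaches -9.906° without touching 180°.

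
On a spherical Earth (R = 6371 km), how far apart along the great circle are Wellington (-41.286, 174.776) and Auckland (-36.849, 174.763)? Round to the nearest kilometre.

493 km

Δλ = 174.763 − 174.776 = -0.013°.
Δφ = -36.849 − -41.286 = 4.437°.
a = sin²(Δφ/2) + cos φ₁ · cos φ₂ · sin²(Δλ/2) = 0.001499.
c = 2·atan2(√a, √(1−a)) = 0.07744 rad → d = 6371·c ≈ 493.37 km.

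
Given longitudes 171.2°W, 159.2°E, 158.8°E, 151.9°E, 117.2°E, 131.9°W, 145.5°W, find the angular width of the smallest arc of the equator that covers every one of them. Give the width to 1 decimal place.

110.9°

Sort the longitudes: -171.2°, -145.5°, -131.9°, +117.2°, +151.9°, +158.8°, +159.2°.
Eastward gaps between consecutive values (wrapping around): 25.7°, 13.6°, 249.1°, 34.7°, 6.9°, 0.4°, 29.6°.
Largest gap = 249.1° ⇒ minimal covering band is its complement: 360° − 249.1° = 110.9°.
Band runs from +117.2° eastward to -131.9°, crossing the antimeridian.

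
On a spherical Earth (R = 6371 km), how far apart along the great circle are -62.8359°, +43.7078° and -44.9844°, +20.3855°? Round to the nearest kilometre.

Δλ = 20.3855 − 43.7078 = -23.3223°.
Δφ = -44.9844 − -62.8359 = 17.8515°.
a = sin²(Δφ/2) + cos φ₁ · cos φ₂ · sin²(Δλ/2) = 0.037265.
c = 2·atan2(√a, √(1−a)) = 0.38852 rad → d = 6371·c ≈ 2475.27 km.

2475 km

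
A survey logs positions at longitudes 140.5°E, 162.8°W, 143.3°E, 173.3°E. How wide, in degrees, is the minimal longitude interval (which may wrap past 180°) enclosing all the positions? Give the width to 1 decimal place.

Sort the longitudes: -162.8°, +140.5°, +143.3°, +173.3°.
Eastward gaps between consecutive values (wrapping around): 303.3°, 2.8°, 30.0°, 23.9°.
Largest gap = 303.3° ⇒ minimal covering band is its complement: 360° − 303.3° = 56.7°.
Band runs from +140.5° eastward to -162.8°, crossing the antimeridian.

56.7°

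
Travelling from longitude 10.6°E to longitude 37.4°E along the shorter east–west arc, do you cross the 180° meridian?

Signed shortest Δλ = ((37.4 − 10.6 + 180) mod 360) − 180 = 26.8°.
Going east by 26.8° from +10.6° reaches +37.4° without touching 180°.

No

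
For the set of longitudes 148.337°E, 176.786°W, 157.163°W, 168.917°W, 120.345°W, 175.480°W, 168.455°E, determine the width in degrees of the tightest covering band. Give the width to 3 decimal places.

Sort the longitudes: -176.786°, -175.480°, -168.917°, -157.163°, -120.345°, +148.337°, +168.455°.
Eastward gaps between consecutive values (wrapping around): 1.306°, 6.563°, 11.754°, 36.818°, 268.682°, 20.118°, 14.759°.
Largest gap = 268.682° ⇒ minimal covering band is its complement: 360° − 268.682° = 91.318°.
Band runs from +148.337° eastward to -120.345°, crossing the antimeridian.

91.318°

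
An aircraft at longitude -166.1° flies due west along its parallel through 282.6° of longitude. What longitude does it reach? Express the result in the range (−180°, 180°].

Start at -166.1°; shift −282.6° → -448.7°.
-448.7° lies outside (−180°, 180°]; add 360° → -88.7°.

-88.7°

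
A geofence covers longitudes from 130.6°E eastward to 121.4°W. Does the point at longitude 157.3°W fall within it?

Band width going east from +130.6° to -121.4°: ((-121.4 − 130.6) mod 360) = 108.0°.
Offset of -157.3° east of the west edge: ((-157.3 − 130.6) mod 360) = 72.1°.
72.1° ≤ 108.0° ⇒ inside.

Yes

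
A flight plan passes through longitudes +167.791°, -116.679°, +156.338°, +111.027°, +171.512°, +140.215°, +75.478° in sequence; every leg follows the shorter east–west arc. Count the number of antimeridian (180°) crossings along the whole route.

2

Leg 1: +167.791° → -116.679°, shortest Δλ = 75.53° (east) — crosses 180°.
Leg 2: -116.679° → +156.338°, shortest Δλ = -86.983° (west) — crosses 180°.
Leg 3: +156.338° → +111.027°, shortest Δλ = -45.311° (west) — does not cross 180°.
Leg 4: +111.027° → +171.512°, shortest Δλ = 60.485° (east) — does not cross 180°.
Leg 5: +171.512° → +140.215°, shortest Δλ = -31.297° (west) — does not cross 180°.
Leg 6: +140.215° → +75.478°, shortest Δλ = -64.737° (west) — does not cross 180°.
Total crossings: 2.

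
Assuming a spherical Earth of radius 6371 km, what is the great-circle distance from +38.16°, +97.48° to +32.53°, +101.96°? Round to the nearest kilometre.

746 km

Δλ = 101.96 − 97.48 = 4.48°.
Δφ = 32.53 − 38.16 = -5.63°.
a = sin²(Δφ/2) + cos φ₁ · cos φ₂ · sin²(Δλ/2) = 0.003425.
c = 2·atan2(√a, √(1−a)) = 0.11711 rad → d = 6371·c ≈ 746.09 km.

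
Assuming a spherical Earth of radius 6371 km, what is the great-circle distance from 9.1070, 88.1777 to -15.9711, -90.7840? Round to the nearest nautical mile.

Δλ = -90.7840 − 88.1777 = -178.9617°.
Δφ = -15.9711 − 9.1070 = -25.0781°.
a = sin²(Δφ/2) + cos φ₁ · cos φ₂ · sin²(Δλ/2) = 0.996338.
c = 2·atan2(√a, √(1−a)) = 3.02049 rad → d = 6371·c ≈ 19243.57 km ≈ 10390.70 nmi.

10391 nmi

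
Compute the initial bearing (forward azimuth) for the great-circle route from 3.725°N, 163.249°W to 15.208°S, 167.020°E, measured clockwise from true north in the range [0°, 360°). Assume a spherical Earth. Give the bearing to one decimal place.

236.5°

Δλ = 167.020 − -163.249 = 330.269°; wrapped into (−180°, 180°]: -29.731°.
θ = atan2( sin Δλ · cos φ₂ , cos φ₁ · sin φ₂ − sin φ₁ · cos φ₂ · cos Δλ )
  = atan2(-0.47856, -0.31621) = -123.455° → normalised to [0°, 360°): 236.545°.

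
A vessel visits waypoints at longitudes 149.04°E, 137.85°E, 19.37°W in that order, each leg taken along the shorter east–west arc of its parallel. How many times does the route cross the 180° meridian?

0

Leg 1: +149.04° → +137.85°, shortest Δλ = -11.19° (west) — does not cross 180°.
Leg 2: +137.85° → -19.37°, shortest Δλ = -157.22° (west) — does not cross 180°.
Total crossings: 0.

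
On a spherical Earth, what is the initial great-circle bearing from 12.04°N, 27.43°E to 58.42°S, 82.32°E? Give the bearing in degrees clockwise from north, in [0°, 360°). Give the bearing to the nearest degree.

Δλ = 82.32 − 27.43 = 54.89°.
θ = atan2( sin Δλ · cos φ₂ , cos φ₁ · sin φ₂ − sin φ₁ · cos φ₂ · cos Δλ )
  = atan2(0.42840, -0.89600) = 154.446° → normalised to [0°, 360°): 154.446°.

154°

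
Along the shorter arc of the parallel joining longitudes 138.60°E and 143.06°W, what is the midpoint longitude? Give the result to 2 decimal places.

177.77°E

Signed shortest Δλ from +138.60° to -143.06° is +78.34°.
Midpoint longitude = +138.60° + (+78.34°)/2 = +138.60° + 39.17° = +177.77°.
(The naïve average (+138.60 + -143.06)/2 = -2.23° is on the wrong side of the globe.)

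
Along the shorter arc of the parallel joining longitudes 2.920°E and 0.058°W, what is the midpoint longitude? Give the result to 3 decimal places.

1.431°E

Signed shortest Δλ from +2.920° to -0.058° is -2.978°.
Midpoint longitude = +2.920° + (-2.978°)/2 = +2.920° − 1.489° = +1.431°.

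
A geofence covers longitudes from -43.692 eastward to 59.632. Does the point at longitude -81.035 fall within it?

Band width going east from -43.692° to +59.632°: ((59.632 − -43.692) mod 360) = 103.324°.
Offset of -81.035° east of the west edge: ((-81.035 − -43.692) mod 360) = 322.657°.
322.657° > 103.324° ⇒ outside.

No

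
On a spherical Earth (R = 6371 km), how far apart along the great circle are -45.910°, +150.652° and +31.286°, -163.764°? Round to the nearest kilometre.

Δλ = -163.764 − 150.652 = -314.416°; wrapped into (−180°, 180°]: 45.584°.
Δφ = 31.286 − -45.910 = 77.196°.
a = sin²(Δφ/2) + cos φ₁ · cos φ₂ · sin²(Δλ/2) = 0.478424.
c = 2·atan2(√a, √(1−a)) = 1.52763 rad → d = 6371·c ≈ 9732.54 km.

9733 km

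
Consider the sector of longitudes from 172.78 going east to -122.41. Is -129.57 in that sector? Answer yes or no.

Band width going east from +172.78° to -122.41°: ((-122.41 − 172.78) mod 360) = 64.81°.
Offset of -129.57° east of the west edge: ((-129.57 − 172.78) mod 360) = 57.65°.
57.65° ≤ 64.81° ⇒ inside.

Yes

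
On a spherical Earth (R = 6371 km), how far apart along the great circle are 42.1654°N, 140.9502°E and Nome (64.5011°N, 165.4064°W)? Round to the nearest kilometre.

4152 km

Δλ = -165.4064 − 140.9502 = -306.3566°; wrapped into (−180°, 180°]: 53.6434°.
Δφ = 64.5011 − 42.1654 = 22.3357°.
a = sin²(Δφ/2) + cos φ₁ · cos φ₂ · sin²(Δλ/2) = 0.102478.
c = 2·atan2(√a, √(1−a)) = 0.65172 rad → d = 6371·c ≈ 4152.08 km.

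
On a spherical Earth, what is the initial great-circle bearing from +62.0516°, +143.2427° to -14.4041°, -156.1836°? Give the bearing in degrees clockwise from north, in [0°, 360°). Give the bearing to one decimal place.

Δλ = -156.1836 − 143.2427 = -299.4263°; wrapped into (−180°, 180°]: 60.5737°.
θ = atan2( sin Δλ · cos φ₂ , cos φ₁ · sin φ₂ − sin φ₁ · cos φ₂ · cos Δλ )
  = atan2(0.84361, -0.53695) = 122.476° → normalised to [0°, 360°): 122.476°.

122.5°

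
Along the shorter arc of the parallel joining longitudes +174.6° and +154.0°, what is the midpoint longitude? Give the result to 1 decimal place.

+164.3°

Signed shortest Δλ from +174.6° to +154.0° is -20.6°.
Midpoint longitude = +174.6° + (-20.6°)/2 = +174.6° − 10.3° = +164.3°.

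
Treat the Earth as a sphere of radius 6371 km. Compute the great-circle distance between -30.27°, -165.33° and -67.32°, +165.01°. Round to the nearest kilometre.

4561 km

Δλ = 165.01 − -165.33 = 330.34°; wrapped into (−180°, 180°]: -29.66°.
Δφ = -67.32 − -30.27 = -37.05°.
a = sin²(Δφ/2) + cos φ₁ · cos φ₂ · sin²(Δλ/2) = 0.122761.
c = 2·atan2(√a, √(1−a)) = 0.71594 rad → d = 6371·c ≈ 4561.24 km.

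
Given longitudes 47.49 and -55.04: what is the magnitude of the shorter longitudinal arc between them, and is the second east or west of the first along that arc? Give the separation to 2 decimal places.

Raw difference: -55.04 − 47.49 = -102.53°.
Normalise into (−180°, 180°]: -102.53° stays -102.53°.
Negative ⇒ the second point lies to the west; separation 102.53°.

102.53° west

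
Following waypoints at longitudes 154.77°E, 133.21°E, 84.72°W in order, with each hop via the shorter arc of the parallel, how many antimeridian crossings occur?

1

Leg 1: +154.77° → +133.21°, shortest Δλ = -21.56° (west) — does not cross 180°.
Leg 2: +133.21° → -84.72°, shortest Δλ = 142.07° (east) — crosses 180°.
Total crossings: 1.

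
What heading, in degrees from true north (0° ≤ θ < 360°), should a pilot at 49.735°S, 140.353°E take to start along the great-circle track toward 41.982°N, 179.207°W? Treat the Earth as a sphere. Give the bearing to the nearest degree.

29°

Δλ = -179.207 − 140.353 = -319.560°; wrapped into (−180°, 180°]: 40.440°.
θ = atan2( sin Δλ · cos φ₂ , cos φ₁ · sin φ₂ − sin φ₁ · cos φ₂ · cos Δλ )
  = atan2(0.48218, 0.86403) = 29.164° → normalised to [0°, 360°): 29.164°.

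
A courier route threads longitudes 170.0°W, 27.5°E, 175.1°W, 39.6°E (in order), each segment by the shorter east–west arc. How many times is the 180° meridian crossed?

Leg 1: -170.0° → +27.5°, shortest Δλ = -162.5° (west) — crosses 180°.
Leg 2: +27.5° → -175.1°, shortest Δλ = 157.4° (east) — crosses 180°.
Leg 3: -175.1° → +39.6°, shortest Δλ = -145.3° (west) — crosses 180°.
Total crossings: 3.

3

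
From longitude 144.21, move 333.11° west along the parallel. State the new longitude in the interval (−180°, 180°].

Start at +144.21°; shift −333.11° → -188.90°.
-188.90° lies outside (−180°, 180°]; add 360° → +171.10°.

+171.10°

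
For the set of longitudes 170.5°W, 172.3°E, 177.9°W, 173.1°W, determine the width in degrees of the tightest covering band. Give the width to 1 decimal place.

Sort the longitudes: -177.9°, -173.1°, -170.5°, +172.3°.
Eastward gaps between consecutive values (wrapping around): 4.8°, 2.6°, 342.8°, 9.8°.
Largest gap = 342.8° ⇒ minimal covering band is its complement: 360° − 342.8° = 17.2°.
Band runs from +172.3° eastward to -170.5°, crossing the antimeridian.

17.2°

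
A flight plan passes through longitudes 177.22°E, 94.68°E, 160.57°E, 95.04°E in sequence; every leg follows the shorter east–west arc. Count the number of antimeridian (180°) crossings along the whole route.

Leg 1: +177.22° → +94.68°, shortest Δλ = -82.54° (west) — does not cross 180°.
Leg 2: +94.68° → +160.57°, shortest Δλ = 65.89° (east) — does not cross 180°.
Leg 3: +160.57° → +95.04°, shortest Δλ = -65.53° (west) — does not cross 180°.
Total crossings: 0.

0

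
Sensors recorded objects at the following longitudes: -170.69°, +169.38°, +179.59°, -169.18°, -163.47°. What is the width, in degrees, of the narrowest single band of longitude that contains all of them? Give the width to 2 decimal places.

Sort the longitudes: -170.69°, -169.18°, -163.47°, +169.38°, +179.59°.
Eastward gaps between consecutive values (wrapping around): 1.51°, 5.71°, 332.85°, 10.21°, 9.72°.
Largest gap = 332.85° ⇒ minimal covering band is its complement: 360° − 332.85° = 27.15°.
Band runs from +169.38° eastward to -163.47°, crossing the antimeridian.

27.15°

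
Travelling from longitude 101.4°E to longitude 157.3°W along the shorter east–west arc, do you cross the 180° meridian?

Yes

Naïve |-157.3 − 101.4| = 258.7° > 180°, so the shorter arc goes the other way round — across 180°.
Signed shortest Δλ = ((-157.3 − 101.4 + 180) mod 360) − 180 = 101.3°.
Going east by 101.3° from +101.4° passes through 180° before reaching -157.3°.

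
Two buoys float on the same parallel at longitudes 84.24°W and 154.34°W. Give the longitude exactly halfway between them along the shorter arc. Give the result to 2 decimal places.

Signed shortest Δλ from -84.24° to -154.34° is -70.10°.
Midpoint longitude = -84.24° + (-70.10°)/2 = -84.24° − 35.05° = -119.29°.

119.29°W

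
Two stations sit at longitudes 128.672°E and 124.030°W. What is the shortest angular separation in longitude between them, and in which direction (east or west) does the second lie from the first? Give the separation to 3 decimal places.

Raw difference: -124.030 − 128.672 = -252.702°.
Normalise into (−180°, 180°]: -252.702° + 360° = 107.298°.
Positive ⇒ the second point lies to the east; separation 107.298°.

107.298° east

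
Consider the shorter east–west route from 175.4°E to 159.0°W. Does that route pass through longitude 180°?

Yes

Naïve |-159.0 − 175.4| = 334.4° > 180°, so the shorter arc goes the other way round — across 180°.
Signed shortest Δλ = ((-159.0 − 175.4 + 180) mod 360) − 180 = 25.6°.
Going east by 25.6° from +175.4° passes through 180° before reaching -159.0°.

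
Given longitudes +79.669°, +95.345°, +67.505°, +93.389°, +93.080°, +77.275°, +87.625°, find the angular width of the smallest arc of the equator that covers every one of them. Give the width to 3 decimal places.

Sort the longitudes: +67.505°, +77.275°, +79.669°, +87.625°, +93.080°, +93.389°, +95.345°.
Eastward gaps between consecutive values (wrapping around): 9.770°, 2.394°, 7.956°, 5.455°, 0.309°, 1.956°, 332.160°.
Largest gap = 332.160° ⇒ minimal covering band is its complement: 360° − 332.160° = 27.840°.
Band runs from +67.505° eastward to +95.345°.

27.840°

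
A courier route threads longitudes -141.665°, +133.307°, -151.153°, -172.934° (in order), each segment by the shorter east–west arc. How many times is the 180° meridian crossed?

2

Leg 1: -141.665° → +133.307°, shortest Δλ = -85.028° (west) — crosses 180°.
Leg 2: +133.307° → -151.153°, shortest Δλ = 75.54° (east) — crosses 180°.
Leg 3: -151.153° → -172.934°, shortest Δλ = -21.781° (west) — does not cross 180°.
Total crossings: 2.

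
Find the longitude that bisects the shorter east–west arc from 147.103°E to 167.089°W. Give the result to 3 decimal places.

Signed shortest Δλ from +147.103° to -167.089° is +45.808°.
Midpoint longitude = +147.103° + (+45.808°)/2 = +147.103° + 22.904° = +170.007°.
(The naïve average (+147.103 + -167.089)/2 = -9.993° is on the wrong side of the globe.)

170.007°E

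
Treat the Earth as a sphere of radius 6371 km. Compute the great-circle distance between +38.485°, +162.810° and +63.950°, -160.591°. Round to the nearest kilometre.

3711 km

Δλ = -160.591 − 162.810 = -323.401°; wrapped into (−180°, 180°]: 36.599°.
Δφ = 63.950 − 38.485 = 25.465°.
a = sin²(Δφ/2) + cos φ₁ · cos φ₂ · sin²(Δλ/2) = 0.082466.
c = 2·atan2(√a, √(1−a)) = 0.58254 rad → d = 6371·c ≈ 3711.36 km.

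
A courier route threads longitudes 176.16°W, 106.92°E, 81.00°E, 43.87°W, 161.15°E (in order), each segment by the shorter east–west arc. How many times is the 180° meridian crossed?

2

Leg 1: -176.16° → +106.92°, shortest Δλ = -76.92° (west) — crosses 180°.
Leg 2: +106.92° → +81.00°, shortest Δλ = -25.92° (west) — does not cross 180°.
Leg 3: +81.00° → -43.87°, shortest Δλ = -124.87° (west) — does not cross 180°.
Leg 4: -43.87° → +161.15°, shortest Δλ = -154.98° (west) — crosses 180°.
Total crossings: 2.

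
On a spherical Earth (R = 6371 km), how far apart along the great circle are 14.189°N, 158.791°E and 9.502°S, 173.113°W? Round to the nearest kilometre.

Δλ = -173.113 − 158.791 = -331.904°; wrapped into (−180°, 180°]: 28.096°.
Δφ = -9.502 − 14.189 = -23.691°.
a = sin²(Δφ/2) + cos φ₁ · cos φ₂ · sin²(Δλ/2) = 0.098476.
c = 2·atan2(√a, √(1−a)) = 0.63840 rad → d = 6371·c ≈ 4067.27 km.

4067 km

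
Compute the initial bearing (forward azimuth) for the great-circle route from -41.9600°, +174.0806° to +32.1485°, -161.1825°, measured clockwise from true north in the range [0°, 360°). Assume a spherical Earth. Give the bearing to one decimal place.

Δλ = -161.1825 − 174.0806 = -335.2631°; wrapped into (−180°, 180°]: 24.7369°.
θ = atan2( sin Δλ · cos φ₂ , cos φ₁ · sin φ₂ − sin φ₁ · cos φ₂ · cos Δλ )
  = atan2(0.35429, 0.90984) = 21.276° → normalised to [0°, 360°): 21.276°.

21.3°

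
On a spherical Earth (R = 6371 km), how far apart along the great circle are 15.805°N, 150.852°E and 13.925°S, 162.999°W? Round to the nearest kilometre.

Δλ = -162.999 − 150.852 = -313.851°; wrapped into (−180°, 180°]: 46.149°.
Δφ = -13.925 − 15.805 = -29.730°.
a = sin²(Δφ/2) + cos φ₁ · cos φ₂ · sin²(Δλ/2) = 0.209270.
c = 2·atan2(√a, √(1−a)) = 0.95028 rad → d = 6371·c ≈ 6054.20 km.

6054 km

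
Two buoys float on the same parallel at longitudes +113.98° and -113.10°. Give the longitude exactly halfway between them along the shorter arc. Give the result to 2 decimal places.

-179.56°

Signed shortest Δλ from +113.98° to -113.10° is +132.92°.
Midpoint longitude = +113.98° + (+132.92°)/2 = +113.98° + 66.46° = +180.44°.
Normalise into (−180°, 180°]: -179.56°.
(The naïve average (+113.98 + -113.10)/2 = 0.44° is on the wrong side of the globe.)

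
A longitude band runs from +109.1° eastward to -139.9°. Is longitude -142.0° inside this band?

Band width going east from +109.1° to -139.9°: ((-139.9 − 109.1) mod 360) = 111.0°.
Offset of -142.0° east of the west edge: ((-142.0 − 109.1) mod 360) = 108.9°.
108.9° ≤ 111.0° ⇒ inside.

Yes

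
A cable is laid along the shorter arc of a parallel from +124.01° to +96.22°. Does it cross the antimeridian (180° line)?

No

Signed shortest Δλ = ((96.22 − 124.01 + 180) mod 360) − 180 = -27.79°.
Going west by 27.79° from +124.01° reaches +96.22° without touching 180°.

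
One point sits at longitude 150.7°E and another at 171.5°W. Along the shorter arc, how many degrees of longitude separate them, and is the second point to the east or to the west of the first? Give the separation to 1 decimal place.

37.8° east

Raw difference: -171.5 − 150.7 = -322.2°.
Normalise into (−180°, 180°]: -322.2° + 360° = 37.8°.
Positive ⇒ the second point lies to the east; separation 37.8°.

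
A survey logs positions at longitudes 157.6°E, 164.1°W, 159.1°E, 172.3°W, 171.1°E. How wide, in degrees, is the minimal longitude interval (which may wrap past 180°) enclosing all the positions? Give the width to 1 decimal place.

Sort the longitudes: -172.3°, -164.1°, +157.6°, +159.1°, +171.1°.
Eastward gaps between consecutive values (wrapping around): 8.2°, 321.7°, 1.5°, 12.0°, 16.6°.
Largest gap = 321.7° ⇒ minimal covering band is its complement: 360° − 321.7° = 38.3°.
Band runs from +157.6° eastward to -164.1°, crossing the antimeridian.

38.3°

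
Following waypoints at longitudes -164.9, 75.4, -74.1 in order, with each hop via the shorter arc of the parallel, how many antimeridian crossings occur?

1

Leg 1: -164.9° → +75.4°, shortest Δλ = -119.7° (west) — crosses 180°.
Leg 2: +75.4° → -74.1°, shortest Δλ = -149.5° (west) — does not cross 180°.
Total crossings: 1.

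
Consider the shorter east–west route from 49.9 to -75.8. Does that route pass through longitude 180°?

No

Signed shortest Δλ = ((-75.8 − 49.9 + 180) mod 360) − 180 = -125.7°.
Going west by 125.7° from +49.9° reaches -75.8° without touching 180°.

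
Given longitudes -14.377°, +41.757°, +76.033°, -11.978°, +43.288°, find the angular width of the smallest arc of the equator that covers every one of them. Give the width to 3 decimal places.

90.410°

Sort the longitudes: -14.377°, -11.978°, +41.757°, +43.288°, +76.033°.
Eastward gaps between consecutive values (wrapping around): 2.399°, 53.735°, 1.531°, 32.745°, 269.590°.
Largest gap = 269.590° ⇒ minimal covering band is its complement: 360° − 269.590° = 90.410°.
Band runs from -14.377° eastward to +76.033°.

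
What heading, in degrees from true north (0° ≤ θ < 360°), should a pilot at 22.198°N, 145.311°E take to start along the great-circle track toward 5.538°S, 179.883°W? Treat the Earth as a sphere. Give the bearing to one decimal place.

Δλ = -179.883 − 145.311 = -325.194°; wrapped into (−180°, 180°]: 34.806°.
θ = atan2( sin Δλ · cos φ₂ , cos φ₁ · sin φ₂ − sin φ₁ · cos φ₂ · cos Δλ )
  = atan2(0.56814, -0.39812) = 125.021° → normalised to [0°, 360°): 125.021°.

125.0°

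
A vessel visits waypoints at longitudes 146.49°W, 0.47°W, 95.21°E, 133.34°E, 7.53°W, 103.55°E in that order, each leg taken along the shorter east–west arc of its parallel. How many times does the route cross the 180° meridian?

Leg 1: -146.49° → -0.47°, shortest Δλ = 146.02° (east) — does not cross 180°.
Leg 2: -0.47° → +95.21°, shortest Δλ = 95.68° (east) — does not cross 180°.
Leg 3: +95.21° → +133.34°, shortest Δλ = 38.13° (east) — does not cross 180°.
Leg 4: +133.34° → -7.53°, shortest Δλ = -140.87° (west) — does not cross 180°.
Leg 5: -7.53° → +103.55°, shortest Δλ = 111.08° (east) — does not cross 180°.
Total crossings: 0.

0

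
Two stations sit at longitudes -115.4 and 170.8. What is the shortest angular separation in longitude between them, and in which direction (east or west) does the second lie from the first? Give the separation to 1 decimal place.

Raw difference: 170.8 − -115.4 = 286.2°.
Normalise into (−180°, 180°]: 286.2° − 360° = -73.8°.
Negative ⇒ the second point lies to the west; separation 73.8°.

73.8° west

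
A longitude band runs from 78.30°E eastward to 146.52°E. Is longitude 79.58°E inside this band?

Yes

Band width going east from +78.30° to +146.52°: ((146.52 − 78.30) mod 360) = 68.22°.
Offset of +79.58° east of the west edge: ((79.58 − 78.30) mod 360) = 1.28°.
1.28° ≤ 68.22° ⇒ inside.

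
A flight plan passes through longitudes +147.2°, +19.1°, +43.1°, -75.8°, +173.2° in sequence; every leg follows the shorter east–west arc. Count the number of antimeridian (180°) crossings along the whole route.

1

Leg 1: +147.2° → +19.1°, shortest Δλ = -128.1° (west) — does not cross 180°.
Leg 2: +19.1° → +43.1°, shortest Δλ = 24.0° (east) — does not cross 180°.
Leg 3: +43.1° → -75.8°, shortest Δλ = -118.9° (west) — does not cross 180°.
Leg 4: -75.8° → +173.2°, shortest Δλ = -111.0° (west) — crosses 180°.
Total crossings: 1.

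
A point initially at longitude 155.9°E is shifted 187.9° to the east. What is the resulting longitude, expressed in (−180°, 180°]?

Start at +155.9°; shift +187.9° → +343.8°.
+343.8° lies outside (−180°, 180°]; subtract 360° → -16.2°.

16.2°W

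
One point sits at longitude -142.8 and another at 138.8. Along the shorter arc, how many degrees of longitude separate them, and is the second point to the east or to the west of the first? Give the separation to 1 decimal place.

78.4° west

Raw difference: 138.8 − -142.8 = 281.6°.
Normalise into (−180°, 180°]: 281.6° − 360° = -78.4°.
Negative ⇒ the second point lies to the west; separation 78.4°.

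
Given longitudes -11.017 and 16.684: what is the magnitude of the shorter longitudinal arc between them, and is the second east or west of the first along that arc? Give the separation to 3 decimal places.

Raw difference: 16.684 − -11.017 = 27.701°.
Normalise into (−180°, 180°]: 27.701° stays 27.701°.
Positive ⇒ the second point lies to the east; separation 27.701°.

27.701° east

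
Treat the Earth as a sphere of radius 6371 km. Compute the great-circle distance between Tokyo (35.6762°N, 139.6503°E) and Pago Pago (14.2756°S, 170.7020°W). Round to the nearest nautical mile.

4115 nmi

Δλ = -170.7020 − 139.6503 = -310.3523°; wrapped into (−180°, 180°]: 49.6477°.
Δφ = -14.2756 − 35.6762 = -49.9518°.
a = sin²(Δφ/2) + cos φ₁ · cos φ₂ · sin²(Δλ/2) = 0.317041.
c = 2·atan2(√a, √(1−a)) = 1.19618 rad → d = 6371·c ≈ 7620.85 km ≈ 4114.93 nmi.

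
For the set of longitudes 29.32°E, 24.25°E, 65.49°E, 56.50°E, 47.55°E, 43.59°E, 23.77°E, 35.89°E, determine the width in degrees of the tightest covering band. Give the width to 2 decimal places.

41.72°

Sort the longitudes: +23.77°, +24.25°, +29.32°, +35.89°, +43.59°, +47.55°, +56.50°, +65.49°.
Eastward gaps between consecutive values (wrapping around): 0.48°, 5.07°, 6.57°, 7.70°, 3.96°, 8.95°, 8.99°, 318.28°.
Largest gap = 318.28° ⇒ minimal covering band is its complement: 360° − 318.28° = 41.72°.
Band runs from +23.77° eastward to +65.49°.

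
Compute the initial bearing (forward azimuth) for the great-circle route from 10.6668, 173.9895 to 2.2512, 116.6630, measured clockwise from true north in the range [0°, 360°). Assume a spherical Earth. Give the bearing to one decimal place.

265.8°

Δλ = 116.6630 − 173.9895 = -57.3265°.
θ = atan2( sin Δλ · cos φ₂ , cos φ₁ · sin φ₂ − sin φ₁ · cos φ₂ · cos Δλ )
  = atan2(-0.84111, -0.06125) = -94.165° → normalised to [0°, 360°): 265.835°.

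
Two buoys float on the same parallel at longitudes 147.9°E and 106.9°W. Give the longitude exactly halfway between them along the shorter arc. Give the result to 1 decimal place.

159.5°W

Signed shortest Δλ from +147.9° to -106.9° is +105.2°.
Midpoint longitude = +147.9° + (+105.2°)/2 = +147.9° + 52.6° = +200.5°.
Normalise into (−180°, 180°]: -159.5°.
(The naïve average (+147.9 + -106.9)/2 = 20.5° is on the wrong side of the globe.)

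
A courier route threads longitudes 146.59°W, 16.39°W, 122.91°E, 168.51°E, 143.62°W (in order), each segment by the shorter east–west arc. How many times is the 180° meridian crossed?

Leg 1: -146.59° → -16.39°, shortest Δλ = 130.2° (east) — does not cross 180°.
Leg 2: -16.39° → +122.91°, shortest Δλ = 139.3° (east) — does not cross 180°.
Leg 3: +122.91° → +168.51°, shortest Δλ = 45.6° (east) — does not cross 180°.
Leg 4: +168.51° → -143.62°, shortest Δλ = 47.87° (east) — crosses 180°.
Total crossings: 1.

1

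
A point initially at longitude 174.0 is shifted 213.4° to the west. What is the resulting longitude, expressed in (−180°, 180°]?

-39.4°

Start at +174.0°; shift −213.4° → -39.4°.
-39.4° already lies in (−180°, 180°].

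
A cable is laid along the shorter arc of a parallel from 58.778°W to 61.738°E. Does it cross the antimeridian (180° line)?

Signed shortest Δλ = ((61.738 − -58.778 + 180) mod 360) − 180 = 120.516°.
Going east by 120.516° from -58.778° reaches +61.738° without touching 180°.

No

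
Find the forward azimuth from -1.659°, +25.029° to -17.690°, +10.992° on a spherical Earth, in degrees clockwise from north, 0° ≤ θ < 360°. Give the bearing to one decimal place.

219.8°

Δλ = 10.992 − 25.029 = -14.037°.
θ = atan2( sin Δλ · cos φ₂ , cos φ₁ · sin φ₂ − sin φ₁ · cos φ₂ · cos Δλ )
  = atan2(-0.23108, -0.27698) = -140.162° → normalised to [0°, 360°): 219.838°.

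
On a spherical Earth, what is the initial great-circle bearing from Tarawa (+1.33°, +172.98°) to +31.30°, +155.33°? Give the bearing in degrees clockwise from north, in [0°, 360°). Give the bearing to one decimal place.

332.6°

Δλ = 155.33 − 172.98 = -17.65°.
θ = atan2( sin Δλ · cos φ₂ , cos φ₁ · sin φ₂ − sin φ₁ · cos φ₂ · cos Δλ )
  = atan2(-0.25907, 0.50048) = -27.368° → normalised to [0°, 360°): 332.632°.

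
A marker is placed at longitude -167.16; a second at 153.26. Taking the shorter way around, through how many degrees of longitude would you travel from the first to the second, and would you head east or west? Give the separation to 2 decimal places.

39.58° west

Raw difference: 153.26 − -167.16 = 320.42°.
Normalise into (−180°, 180°]: 320.42° − 360° = -39.58°.
Negative ⇒ the second point lies to the west; separation 39.58°.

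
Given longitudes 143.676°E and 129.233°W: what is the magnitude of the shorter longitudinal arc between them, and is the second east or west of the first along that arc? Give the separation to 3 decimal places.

87.091° east

Raw difference: -129.233 − 143.676 = -272.909°.
Normalise into (−180°, 180°]: -272.909° + 360° = 87.091°.
Positive ⇒ the second point lies to the east; separation 87.091°.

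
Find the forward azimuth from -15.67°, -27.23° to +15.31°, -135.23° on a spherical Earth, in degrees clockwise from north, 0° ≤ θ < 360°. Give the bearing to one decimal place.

Δλ = -135.23 − -27.23 = -108.00°.
θ = atan2( sin Δλ · cos φ₂ , cos φ₁ · sin φ₂ − sin φ₁ · cos φ₂ · cos Δλ )
  = atan2(-0.91730, 0.17373) = -79.276° → normalised to [0°, 360°): 280.724°.

280.7°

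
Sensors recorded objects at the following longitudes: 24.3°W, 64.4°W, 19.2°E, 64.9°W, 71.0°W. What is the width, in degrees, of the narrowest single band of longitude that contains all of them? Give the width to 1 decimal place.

90.2°

Sort the longitudes: -71.0°, -64.9°, -64.4°, -24.3°, +19.2°.
Eastward gaps between consecutive values (wrapping around): 6.1°, 0.5°, 40.1°, 43.5°, 269.8°.
Largest gap = 269.8° ⇒ minimal covering band is its complement: 360° − 269.8° = 90.2°.
Band runs from -71.0° eastward to +19.2°.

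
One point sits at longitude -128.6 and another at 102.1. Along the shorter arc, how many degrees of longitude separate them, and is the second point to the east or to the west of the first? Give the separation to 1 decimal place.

Raw difference: 102.1 − -128.6 = 230.7°.
Normalise into (−180°, 180°]: 230.7° − 360° = -129.3°.
Negative ⇒ the second point lies to the west; separation 129.3°.

129.3° west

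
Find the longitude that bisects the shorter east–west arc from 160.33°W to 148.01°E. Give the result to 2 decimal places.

Signed shortest Δλ from -160.33° to +148.01° is -51.66°.
Midpoint longitude = -160.33° + (-51.66°)/2 = -160.33° − 25.83° = -186.16°.
Normalise into (−180°, 180°]: +173.84°.
(The naïve average (-160.33 + +148.01)/2 = -6.16° is on the wrong side of the globe.)

173.84°E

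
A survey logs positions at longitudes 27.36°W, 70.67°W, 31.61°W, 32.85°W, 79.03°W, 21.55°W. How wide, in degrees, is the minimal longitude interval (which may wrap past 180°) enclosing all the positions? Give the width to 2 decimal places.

57.48°

Sort the longitudes: -79.03°, -70.67°, -32.85°, -31.61°, -27.36°, -21.55°.
Eastward gaps between consecutive values (wrapping around): 8.36°, 37.82°, 1.24°, 4.25°, 5.81°, 302.52°.
Largest gap = 302.52° ⇒ minimal covering band is its complement: 360° − 302.52° = 57.48°.
Band runs from -79.03° eastward to -21.55°.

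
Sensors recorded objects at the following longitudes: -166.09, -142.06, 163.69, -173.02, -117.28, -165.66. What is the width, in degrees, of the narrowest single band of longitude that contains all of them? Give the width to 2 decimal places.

Sort the longitudes: -173.02°, -166.09°, -165.66°, -142.06°, -117.28°, +163.69°.
Eastward gaps between consecutive values (wrapping around): 6.93°, 0.43°, 23.60°, 24.78°, 280.97°, 23.29°.
Largest gap = 280.97° ⇒ minimal covering band is its complement: 360° − 280.97° = 79.03°.
Band runs from +163.69° eastward to -117.28°, crossing the antimeridian.

79.03°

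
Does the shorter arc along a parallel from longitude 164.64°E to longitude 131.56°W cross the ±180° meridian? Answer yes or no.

Naïve |-131.56 − 164.64| = 296.2° > 180°, so the shorter arc goes the other way round — across 180°.
Signed shortest Δλ = ((-131.56 − 164.64 + 180) mod 360) − 180 = 63.8°.
Going east by 63.8° from +164.64° passes through 180° before reaching -131.56°.

Yes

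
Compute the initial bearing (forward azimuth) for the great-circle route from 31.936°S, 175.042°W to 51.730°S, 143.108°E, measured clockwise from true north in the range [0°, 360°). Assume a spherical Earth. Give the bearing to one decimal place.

Δλ = 143.108 − -175.042 = 318.150°; wrapped into (−180°, 180°]: -41.850°.
θ = atan2( sin Δλ · cos φ₂ , cos φ₁ · sin φ₂ − sin φ₁ · cos φ₂ · cos Δλ )
  = atan2(-0.41323, -0.42222) = -135.616° → normalised to [0°, 360°): 224.384°.

224.4°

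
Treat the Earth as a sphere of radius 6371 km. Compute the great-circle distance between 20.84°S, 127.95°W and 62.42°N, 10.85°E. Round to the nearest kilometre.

14440 km

Δλ = 10.85 − -127.95 = 138.80°.
Δφ = 62.42 − -20.84 = 83.26°.
a = sin²(Δφ/2) + cos φ₁ · cos φ₂ · sin²(Δλ/2) = 0.820450.
c = 2·atan2(√a, √(1−a)) = 2.26647 rad → d = 6371·c ≈ 14439.66 km.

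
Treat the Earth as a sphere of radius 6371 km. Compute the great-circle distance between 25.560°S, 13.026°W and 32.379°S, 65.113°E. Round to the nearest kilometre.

Δλ = 65.113 − -13.026 = 78.139°.
Δφ = -32.379 − -25.560 = -6.819°.
a = sin²(Δφ/2) + cos φ₁ · cos φ₂ · sin²(Δλ/2) = 0.306177.
c = 2·atan2(√a, √(1−a)) = 1.17272 rad → d = 6371·c ≈ 7471.40 km.

7471 km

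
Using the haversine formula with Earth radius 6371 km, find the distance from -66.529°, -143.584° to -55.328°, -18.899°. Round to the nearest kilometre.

5703 km

Δλ = -18.899 − -143.584 = 124.685°.
Δφ = -55.328 − -66.529 = 11.201°.
a = sin²(Δφ/2) + cos φ₁ · cos φ₂ · sin²(Δλ/2) = 0.187280.
c = 2·atan2(√a, √(1−a)) = 0.89510 rad → d = 6371·c ≈ 5702.68 km.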